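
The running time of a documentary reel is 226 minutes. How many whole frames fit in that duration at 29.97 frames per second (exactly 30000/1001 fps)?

226 min = 13560 s.
Frames = 13560 × 30000/1001 = 406800000/1001 ≈ 406393.6064.
Complete frames: 406393.

406393 frames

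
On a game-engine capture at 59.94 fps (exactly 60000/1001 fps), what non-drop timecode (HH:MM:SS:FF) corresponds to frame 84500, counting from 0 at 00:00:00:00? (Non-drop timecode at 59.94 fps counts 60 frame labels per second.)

84500 ÷ 60 = 1408 full seconds, remainder 20 frames.
1408 s = 0 h 23 min 28 s.
Timecode: 00:23:28:20.

00:23:28:20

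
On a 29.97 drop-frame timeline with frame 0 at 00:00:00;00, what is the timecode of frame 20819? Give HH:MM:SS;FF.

Ten DF minutes hold 17982 frames, so frame 20819 lies in block 1 (frames 17982–35963) with 2837 frames into that block.
The block's first minute is 1800 frames and the rest 1798 each; 2837 frames reaches minute 1, so 1 × 18 + 1 × 2 = 20 labels have been skipped so far.
Adding those back, label number 20819 + 20 = 20839 at 30 labels/s is 694 s + 19 f = 0 h 11 min 34 s frame 19, i.e. 00:11:34;19.

00:11:34;19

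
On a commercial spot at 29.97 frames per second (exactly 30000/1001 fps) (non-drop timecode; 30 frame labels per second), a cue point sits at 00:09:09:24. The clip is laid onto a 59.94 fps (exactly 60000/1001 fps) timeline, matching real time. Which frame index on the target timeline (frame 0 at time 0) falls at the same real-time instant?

frame 32988

Source frame index: (0×3600 + 9×60 + 9) × 30 + 24 = 16494.
Real time: 16494 / (30000/1001) = 2751749/5000 s.
Target frame: (2751749/5000) × (60000/1001) = 32988.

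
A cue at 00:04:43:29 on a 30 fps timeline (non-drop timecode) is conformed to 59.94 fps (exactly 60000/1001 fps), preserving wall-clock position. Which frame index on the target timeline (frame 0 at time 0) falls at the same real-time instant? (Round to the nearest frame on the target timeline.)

Source frame index: (0×3600 + 4×60 + 43) × 30 + 29 = 8519.
Real time: 8519 / (30) = 8519/30 s.
Target frame: (8519/30) × (60000/1001) = 2434000/143 ≈ 17020.979 → 17021.

frame 17021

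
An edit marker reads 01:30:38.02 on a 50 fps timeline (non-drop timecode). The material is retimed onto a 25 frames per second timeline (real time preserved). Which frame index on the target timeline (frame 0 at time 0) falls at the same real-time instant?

Source frame index: (1×3600 + 30×60 + 38) × 50 + 2 = 271902.
Real time: 271902 / (50) = 135951/25 s.
Target frame: (135951/25) × (25) = 135951.

frame 135951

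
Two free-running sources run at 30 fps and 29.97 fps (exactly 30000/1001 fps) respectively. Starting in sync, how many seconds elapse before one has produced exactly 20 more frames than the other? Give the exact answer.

2002/3 seconds

The gap grows by |30000/1001 − 30| = 30/1001 frames per second.
Time for a 20-frame gap: 20 ÷ (30/1001) = 2002/3 s.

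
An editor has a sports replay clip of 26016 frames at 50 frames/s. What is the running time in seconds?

Running time = 26016 / (50) = 520.32 s.

520.32 seconds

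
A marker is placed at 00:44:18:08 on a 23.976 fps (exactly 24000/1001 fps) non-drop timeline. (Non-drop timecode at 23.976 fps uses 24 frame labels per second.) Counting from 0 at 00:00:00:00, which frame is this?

63800

Total seconds to the label: (0 × 3600 + 44 × 60 + 18) = 2658.
Frame index = 2658 × 24 + 8 = 63800.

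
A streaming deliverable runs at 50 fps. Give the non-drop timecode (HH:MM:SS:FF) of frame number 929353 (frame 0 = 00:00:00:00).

05:09:47:03

929353 ÷ 50 = 18587 full seconds, remainder 3 frames.
18587 s = 5 h 9 min 47 s.
Timecode: 05:09:47:03.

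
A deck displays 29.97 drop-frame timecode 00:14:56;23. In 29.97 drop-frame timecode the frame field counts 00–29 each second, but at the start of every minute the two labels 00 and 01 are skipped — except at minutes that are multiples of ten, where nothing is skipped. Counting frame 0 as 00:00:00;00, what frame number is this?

26877

Complete 10-minute blocks: 1, each 17982 frames → 17982.
Remaining 4 whole minutes in the current block: 1800 + 3 × 1798 = 7194 frames.
Within the current minute: 56 × 30 + 23 − 2 = 1701 (labels ;00/;01 skipped at this minute). Total = 17982 + 7194 + 1701 = 26877.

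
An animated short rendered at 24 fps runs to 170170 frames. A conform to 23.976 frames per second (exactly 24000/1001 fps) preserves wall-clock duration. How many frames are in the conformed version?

170000 frames

Target frames = source frames × (target rate / source rate) = 170170 × (24000/1001)/(24) = 170170 × 1000/1001 = 170000.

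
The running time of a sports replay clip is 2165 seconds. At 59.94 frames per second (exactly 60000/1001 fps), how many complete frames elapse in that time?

129770 frames

Frames = 2165 × 60000/1001 = 129900000/1001 ≈ 129770.2298.
Complete frames: 129770.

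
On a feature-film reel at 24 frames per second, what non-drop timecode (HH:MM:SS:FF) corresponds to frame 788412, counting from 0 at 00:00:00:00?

788412 ÷ 24 = 32850 full seconds, remainder 12 frames.
32850 s = 9 h 7 min 30 s.
Timecode: 09:07:30:12.

09:07:30:12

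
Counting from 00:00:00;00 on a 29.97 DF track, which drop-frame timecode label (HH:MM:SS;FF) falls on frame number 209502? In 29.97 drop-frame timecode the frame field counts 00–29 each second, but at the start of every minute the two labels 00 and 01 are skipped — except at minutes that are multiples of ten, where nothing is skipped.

Each 10-minute DF block holds 10 × 60 × 30 − 9 × 2 = 17982 frames. 209502 ÷ 17982 → 11 full blocks, remainder 11700.
Within the partial block the first minute is 1800 frames and each further minute 1798, so 6 further minute boundaries passed. Total skipped labels = 18 × 11 + 2 × 6 = 210.
Non-drop label index = 209502 + 210 = 209712; at 30 labels/s that is 01:56:30:12, i.e. DF 01:56:30;12.

01:56:30;12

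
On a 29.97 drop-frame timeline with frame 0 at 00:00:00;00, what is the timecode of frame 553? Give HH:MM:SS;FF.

Each 10-minute DF block holds 10 × 60 × 30 − 9 × 2 = 17982 frames. 553 ÷ 17982 → 0 full blocks, remainder 553.
Within the partial block the first minute is 1800 frames and each further minute 1798, so 0 further minute boundaries passed. Total skipped labels = 18 × 0 + 2 × 0 = 0.
Non-drop label index = 553 + 0 = 553; at 30 labels/s that is 00:00:18:13, i.e. DF 00:00:18;13.

00:00:18;13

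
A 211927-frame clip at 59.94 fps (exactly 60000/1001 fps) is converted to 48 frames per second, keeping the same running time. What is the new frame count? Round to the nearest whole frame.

Frames at target rate = 211927 × (48) / (60000/1001) = 212138927/1250 ≈ 169711.142.
Nearest whole frame: 169711.

169711 frames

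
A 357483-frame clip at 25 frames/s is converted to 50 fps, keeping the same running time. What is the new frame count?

Target frames = source frames × (target rate / source rate) = 357483 × (50)/(25) = 357483 × 2 = 714966.

714966 frames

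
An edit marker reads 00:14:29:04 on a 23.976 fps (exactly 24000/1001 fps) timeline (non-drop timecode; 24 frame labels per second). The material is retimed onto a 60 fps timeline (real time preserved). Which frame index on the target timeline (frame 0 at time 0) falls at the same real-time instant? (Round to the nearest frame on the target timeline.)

Source frame index: (0×3600 + 14×60 + 29) × 24 + 4 = 20860.
Real time: 20860 / (24000/1001) = 1044043/1200 s.
Target frame: (1044043/1200) × (60) = 1044043/20 ≈ 52202.150 → 52202.

frame 52202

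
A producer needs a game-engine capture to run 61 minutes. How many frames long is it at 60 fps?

61 min = 3660 s.
Frames = 3660 × 60 = 219600.

219600 frames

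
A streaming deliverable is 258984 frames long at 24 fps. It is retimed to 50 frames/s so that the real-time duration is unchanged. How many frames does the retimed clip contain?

Target frames = source frames × (target rate / source rate) = 258984 × (50)/(24) = 258984 × 25/12 = 539550.

539550 frames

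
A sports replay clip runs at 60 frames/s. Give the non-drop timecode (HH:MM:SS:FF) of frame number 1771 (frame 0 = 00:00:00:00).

00:00:29:31

1771 ÷ 60 = 29 full seconds, remainder 31 frames.
29 s = 0 h 0 min 29 s.
Timecode: 00:00:29:31.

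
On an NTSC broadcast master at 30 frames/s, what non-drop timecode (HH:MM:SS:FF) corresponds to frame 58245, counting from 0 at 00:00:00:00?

00:32:21:15

58245 ÷ 30 = 1941 full seconds, remainder 15 frames.
1941 s = 0 h 32 min 21 s.
Timecode: 00:32:21:15.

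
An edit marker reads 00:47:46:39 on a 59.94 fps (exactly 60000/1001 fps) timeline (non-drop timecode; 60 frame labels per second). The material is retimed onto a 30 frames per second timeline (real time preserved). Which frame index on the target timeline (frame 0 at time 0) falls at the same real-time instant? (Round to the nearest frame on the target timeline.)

Source frame index: (0×3600 + 47×60 + 46) × 60 + 39 = 171999.
Real time: 171999 / (60000/1001) = 57390333/20000 s.
Target frame: (57390333/20000) × (30) = 172170999/2000 ≈ 86085.500 → 86085.

frame 86085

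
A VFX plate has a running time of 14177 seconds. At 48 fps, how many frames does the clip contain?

Frames = 14177 × 48 = 680496.

680496 frames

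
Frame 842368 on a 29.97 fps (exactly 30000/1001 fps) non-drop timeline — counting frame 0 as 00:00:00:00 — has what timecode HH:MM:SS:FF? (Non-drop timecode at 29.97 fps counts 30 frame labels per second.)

842368 ÷ 30 = 28078 full seconds, remainder 28 frames.
28078 s = 7 h 47 min 58 s.
Timecode: 07:47:58:28.

07:47:58:28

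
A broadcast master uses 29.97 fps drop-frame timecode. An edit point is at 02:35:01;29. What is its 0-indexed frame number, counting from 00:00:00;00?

Complete 10-minute blocks: 15, each 17982 frames → 269730.
Remaining 5 whole minutes in the current block: 1800 + 4 × 1798 = 8992 frames.
Within the current minute: 1 × 30 + 29 − 2 = 57 (labels ;00/;01 skipped at this minute). Total = 269730 + 8992 + 57 = 278779.

278779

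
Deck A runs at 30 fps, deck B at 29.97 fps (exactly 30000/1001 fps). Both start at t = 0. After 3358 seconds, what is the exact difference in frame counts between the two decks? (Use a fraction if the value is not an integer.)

100740/1001 frames

A emits 30 × 3358 = 100740 frames; B emits 30000/1001 × 3358 = 100740000/1001.
Difference = 100740/1001 frames (≈ 100.6394); B is behind A.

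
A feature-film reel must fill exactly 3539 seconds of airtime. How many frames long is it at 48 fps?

169872 frames

Frames = 3539 × 48 = 169872.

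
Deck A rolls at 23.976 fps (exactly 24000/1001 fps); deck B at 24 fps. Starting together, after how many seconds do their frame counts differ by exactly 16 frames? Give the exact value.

2002/3 seconds

The gap grows by |24 − 24000/1001| = 24/1001 frames per second.
Time for a 16-frame gap: 16 ÷ (24/1001) = 2002/3 s.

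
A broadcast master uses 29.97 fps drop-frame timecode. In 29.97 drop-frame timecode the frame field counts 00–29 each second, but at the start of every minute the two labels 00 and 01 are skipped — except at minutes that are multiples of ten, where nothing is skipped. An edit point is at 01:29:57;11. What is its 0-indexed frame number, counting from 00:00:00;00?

Complete 10-minute blocks: 8, each 17982 frames → 143856.
Remaining 9 whole minutes in the current block: 1800 + 8 × 1798 = 16184 frames.
Within the current minute: 57 × 30 + 11 − 2 = 1719 (labels ;00/;01 skipped at this minute). Total = 143856 + 16184 + 1719 = 161759.

161759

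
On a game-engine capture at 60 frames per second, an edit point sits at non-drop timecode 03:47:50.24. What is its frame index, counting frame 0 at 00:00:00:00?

820224

Total seconds to the label: (3 × 3600 + 47 × 60 + 50) = 13670.
Frame index = 13670 × 60 + 24 = 820224.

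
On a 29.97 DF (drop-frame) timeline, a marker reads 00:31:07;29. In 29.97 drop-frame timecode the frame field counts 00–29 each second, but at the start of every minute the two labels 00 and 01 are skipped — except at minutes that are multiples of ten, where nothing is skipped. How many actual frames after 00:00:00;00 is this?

55983

As if non-drop at 30 labels/s: (0 × 3600 + 31 × 60 + 7) × 30 + 29 = 56039.
Minute boundaries passed: 31; those not divisible by 10: 31 − 3 = 28; dropped labels = 2 × 28 = 56.
Actual frame index = 56039 − 56 = 55983.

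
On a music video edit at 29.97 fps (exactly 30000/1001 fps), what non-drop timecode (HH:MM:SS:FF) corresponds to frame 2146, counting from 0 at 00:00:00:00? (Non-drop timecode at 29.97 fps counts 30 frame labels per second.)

00:01:11:16

2146 ÷ 30 = 71 full seconds, remainder 16 frames.
71 s = 0 h 1 min 11 s.
Timecode: 00:01:11:16.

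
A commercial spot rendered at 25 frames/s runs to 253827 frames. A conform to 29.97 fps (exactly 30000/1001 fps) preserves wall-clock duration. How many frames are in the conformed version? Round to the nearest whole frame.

304288 frames

Frames at target rate = 253827 × (30000/1001) / (25) = 43513200/143 ≈ 304288.112.
Nearest whole frame: 304288.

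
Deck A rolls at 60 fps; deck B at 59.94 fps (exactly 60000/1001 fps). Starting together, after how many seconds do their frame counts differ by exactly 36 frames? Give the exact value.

The gap grows by |60000/1001 − 60| = 60/1001 frames per second.
Time for a 36-frame gap: 36 ÷ (60/1001) = 600.6 s.

600.6 seconds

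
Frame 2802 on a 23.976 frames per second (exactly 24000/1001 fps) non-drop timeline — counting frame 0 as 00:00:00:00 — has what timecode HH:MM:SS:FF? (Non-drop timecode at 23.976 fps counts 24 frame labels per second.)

00:01:56:18

2802 ÷ 24 = 116 full seconds, remainder 18 frames.
116 s = 0 h 1 min 56 s.
Timecode: 00:01:56:18.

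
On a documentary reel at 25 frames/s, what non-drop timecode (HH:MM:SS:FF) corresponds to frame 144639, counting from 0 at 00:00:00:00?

01:36:25:14

144639 ÷ 25 = 5785 full seconds, remainder 14 frames.
5785 s = 1 h 36 min 25 s.
Timecode: 01:36:25:14.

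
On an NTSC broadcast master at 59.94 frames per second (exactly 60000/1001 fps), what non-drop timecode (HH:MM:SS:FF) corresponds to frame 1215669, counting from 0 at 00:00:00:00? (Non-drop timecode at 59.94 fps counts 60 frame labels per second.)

1215669 ÷ 60 = 20261 full seconds, remainder 9 frames.
20261 s = 5 h 37 min 41 s.
Timecode: 05:37:41:09.

05:37:41:09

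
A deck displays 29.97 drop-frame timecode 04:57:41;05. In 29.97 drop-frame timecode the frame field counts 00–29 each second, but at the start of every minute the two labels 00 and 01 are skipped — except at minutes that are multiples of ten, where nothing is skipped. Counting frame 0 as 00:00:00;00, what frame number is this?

535299

Complete 10-minute blocks: 29, each 17982 frames → 521478.
Remaining 7 whole minutes in the current block: 1800 + 6 × 1798 = 12588 frames.
Within the current minute: 41 × 30 + 5 − 2 = 1233 (labels ;00/;01 skipped at this minute). Total = 521478 + 12588 + 1233 = 535299.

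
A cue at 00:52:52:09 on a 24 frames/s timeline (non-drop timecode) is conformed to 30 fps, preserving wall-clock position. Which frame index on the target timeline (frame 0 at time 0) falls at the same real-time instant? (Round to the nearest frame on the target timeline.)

Source frame index: (0×3600 + 52×60 + 52) × 24 + 9 = 76137.
Real time: 76137 / (24) = 25379/8 s.
Target frame: (25379/8) × (30) = 380685/4 ≈ 95171.250 → 95171.

frame 95171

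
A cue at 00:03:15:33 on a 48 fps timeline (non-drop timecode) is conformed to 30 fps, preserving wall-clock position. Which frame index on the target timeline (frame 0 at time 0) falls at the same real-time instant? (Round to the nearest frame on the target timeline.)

frame 5871

Source frame index: (0×3600 + 3×60 + 15) × 48 + 33 = 9393.
Real time: 9393 / (48) = 3131/16 s.
Target frame: (3131/16) × (30) = 46965/8 ≈ 5870.625 → 5871.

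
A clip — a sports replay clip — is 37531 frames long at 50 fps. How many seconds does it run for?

750.62 seconds

Running time = 37531 / (50) = 750.62 s.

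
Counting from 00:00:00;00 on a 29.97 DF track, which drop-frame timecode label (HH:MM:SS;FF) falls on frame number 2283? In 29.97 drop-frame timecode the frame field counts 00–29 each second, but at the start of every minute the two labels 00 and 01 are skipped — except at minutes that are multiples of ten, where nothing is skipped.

00:01:16;05

Ten DF minutes hold 17982 frames, so frame 2283 lies in block 0 (frames 0–17981) with 2283 frames into that block.
The block's first minute is 1800 frames and the rest 1798 each; 2283 frames reaches minute 1, so 0 × 18 + 1 × 2 = 2 labels have been skipped so far.
Adding those back, label number 2283 + 2 = 2285 at 30 labels/s is 76 s + 5 f = 0 h 1 min 16 s frame 5, i.e. 00:01:16;05.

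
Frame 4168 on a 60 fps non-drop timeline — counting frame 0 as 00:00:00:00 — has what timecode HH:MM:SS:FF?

00:01:09:28

4168 ÷ 60 = 69 full seconds, remainder 28 frames.
69 s = 0 h 1 min 9 s.
Timecode: 00:01:09:28.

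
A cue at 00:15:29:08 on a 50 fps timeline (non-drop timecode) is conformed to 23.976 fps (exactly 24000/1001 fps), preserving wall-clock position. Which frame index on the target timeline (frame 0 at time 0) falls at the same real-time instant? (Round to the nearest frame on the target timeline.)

Source frame index: (0×3600 + 15×60 + 29) × 50 + 8 = 46458.
Real time: 46458 / (50) = 23229/25 s.
Target frame: (23229/25) × (24000/1001) = 22299840/1001 ≈ 22277.562 → 22278.

frame 22278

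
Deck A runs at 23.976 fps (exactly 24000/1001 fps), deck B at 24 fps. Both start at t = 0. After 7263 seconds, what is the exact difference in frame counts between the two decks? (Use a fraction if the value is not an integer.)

A emits 24000/1001 × 7263 = 174312000/1001 frames; B emits 24 × 7263 = 174312.
Difference = 174312/1001 frames (≈ 174.1379); B is ahead of A.

174312/1001 frames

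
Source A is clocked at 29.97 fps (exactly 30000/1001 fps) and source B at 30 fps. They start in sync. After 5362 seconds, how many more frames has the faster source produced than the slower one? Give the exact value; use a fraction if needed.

A emits 30000/1001 × 5362 = 22980000/143 frames; B emits 30 × 5362 = 160860.
Difference = 22980/143 frames (≈ 160.6993); B is ahead of A.

22980/143 frames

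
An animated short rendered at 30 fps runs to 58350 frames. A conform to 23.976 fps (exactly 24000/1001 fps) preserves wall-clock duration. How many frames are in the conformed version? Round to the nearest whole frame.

Frames at target rate = 58350 × (24000/1001) / (30) = 46680000/1001 ≈ 46633.367.
Nearest whole frame: 46633.

46633 frames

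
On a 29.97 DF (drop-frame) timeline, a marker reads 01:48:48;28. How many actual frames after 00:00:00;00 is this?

195672

As if non-drop at 30 labels/s: (1 × 3600 + 48 × 60 + 48) × 30 + 28 = 195868.
Minute boundaries passed: 108; those not divisible by 10: 108 − 10 = 98; dropped labels = 2 × 98 = 196.
Actual frame index = 195868 − 196 = 195672.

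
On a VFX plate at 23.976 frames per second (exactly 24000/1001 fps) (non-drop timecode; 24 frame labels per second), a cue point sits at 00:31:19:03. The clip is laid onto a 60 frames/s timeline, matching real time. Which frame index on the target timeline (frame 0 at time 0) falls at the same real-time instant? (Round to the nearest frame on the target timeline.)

Source frame index: (0×3600 + 31×60 + 19) × 24 + 3 = 45099.
Real time: 45099 / (24000/1001) = 15048033/8000 s.
Target frame: (15048033/8000) × (60) = 45144099/400 ≈ 112860.247 → 112860.

frame 112860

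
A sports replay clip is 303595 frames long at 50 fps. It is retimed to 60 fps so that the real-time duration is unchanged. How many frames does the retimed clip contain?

364314 frames

Target frames = source frames × (target rate / source rate) = 303595 × (60)/(50) = 303595 × 6/5 = 364314.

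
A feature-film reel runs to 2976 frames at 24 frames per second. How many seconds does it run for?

124 seconds

Running time = 2976 / (24) = 124 s.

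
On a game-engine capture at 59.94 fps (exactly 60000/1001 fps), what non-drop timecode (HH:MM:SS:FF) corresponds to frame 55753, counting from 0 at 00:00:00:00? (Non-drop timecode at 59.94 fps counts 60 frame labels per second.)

00:15:29:13

55753 ÷ 60 = 929 full seconds, remainder 13 frames.
929 s = 0 h 15 min 29 s.
Timecode: 00:15:29:13.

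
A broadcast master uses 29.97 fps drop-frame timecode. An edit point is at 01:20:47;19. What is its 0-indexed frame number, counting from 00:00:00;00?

145285

Complete 10-minute blocks: 8, each 17982 frames → 143856.
Remaining 0 whole minutes in the current block: 0 frames.
Within the current minute: 47 × 30 + 19 = 1429. Total = 143856 + 0 + 1429 = 145285.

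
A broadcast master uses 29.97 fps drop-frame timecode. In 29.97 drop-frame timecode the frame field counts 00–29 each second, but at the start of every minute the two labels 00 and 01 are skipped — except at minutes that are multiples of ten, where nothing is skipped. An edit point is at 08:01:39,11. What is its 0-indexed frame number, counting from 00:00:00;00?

Complete 10-minute blocks: 48, each 17982 frames → 863136.
Remaining 1 whole minute in the current block: 1800 + 0 × 1798 = 1800 frames.
Within the current minute: 39 × 30 + 11 − 2 = 1179 (labels ;00/;01 skipped at this minute). Total = 863136 + 1800 + 1179 = 866115.

866115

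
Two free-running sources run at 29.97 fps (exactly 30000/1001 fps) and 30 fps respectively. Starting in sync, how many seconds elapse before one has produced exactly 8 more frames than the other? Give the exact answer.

The gap grows by |30 − 30000/1001| = 30/1001 frames per second.
Time for a 8-frame gap: 8 ÷ (30/1001) = 4004/15 s.

4004/15 seconds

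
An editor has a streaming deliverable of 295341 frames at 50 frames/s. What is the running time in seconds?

Running time = 295341 / (50) = 5906.82 s.

5906.82 seconds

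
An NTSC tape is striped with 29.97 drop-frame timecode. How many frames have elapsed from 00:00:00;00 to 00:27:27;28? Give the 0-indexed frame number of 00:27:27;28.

49388

As if non-drop at 30 labels/s: (0 × 3600 + 27 × 60 + 27) × 30 + 28 = 49438.
Minute boundaries passed: 27; those not divisible by 10: 27 − 2 = 25; dropped labels = 2 × 25 = 50.
Actual frame index = 49438 − 50 = 49388.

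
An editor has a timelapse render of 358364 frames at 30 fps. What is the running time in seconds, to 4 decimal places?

11945.4667 seconds

Running time = 358364 × 1/30 = 179182/15 s ≈ 11945.4667 s.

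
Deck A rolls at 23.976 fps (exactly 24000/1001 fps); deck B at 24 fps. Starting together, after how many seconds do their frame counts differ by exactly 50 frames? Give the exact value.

25025/12 seconds

The gap grows by |24 − 24000/1001| = 24/1001 frames per second.
Time for a 50-frame gap: 50 ÷ (24/1001) = 25025/12 s.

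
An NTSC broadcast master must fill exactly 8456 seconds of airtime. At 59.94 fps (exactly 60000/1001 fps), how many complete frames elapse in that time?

506853 frames

Frames = 8456 × 60000/1001 = 72480000/143 ≈ 506853.1469.
Complete frames: 506853.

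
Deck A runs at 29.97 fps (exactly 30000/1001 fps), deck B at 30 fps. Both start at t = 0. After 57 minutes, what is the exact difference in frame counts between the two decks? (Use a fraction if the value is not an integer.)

102600/1001 frames

57 min = 3420 s.
A emits 30000/1001 × 3420 = 102600000/1001 frames; B emits 30 × 3420 = 102600.
Difference = 102600/1001 frames (≈ 102.4975); B is ahead of A.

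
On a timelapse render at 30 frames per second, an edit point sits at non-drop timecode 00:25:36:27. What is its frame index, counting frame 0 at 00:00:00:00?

46107

Total seconds to the label: (0 × 3600 + 25 × 60 + 36) = 1536.
Frame index = 1536 × 30 + 27 = 46107.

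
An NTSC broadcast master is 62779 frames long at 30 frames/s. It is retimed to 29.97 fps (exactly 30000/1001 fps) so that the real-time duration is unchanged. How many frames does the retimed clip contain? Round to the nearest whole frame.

Frames at target rate = 62779 × (30000/1001) / (30) = 62779000/1001 ≈ 62716.284.
Nearest whole frame: 62716.

62716 frames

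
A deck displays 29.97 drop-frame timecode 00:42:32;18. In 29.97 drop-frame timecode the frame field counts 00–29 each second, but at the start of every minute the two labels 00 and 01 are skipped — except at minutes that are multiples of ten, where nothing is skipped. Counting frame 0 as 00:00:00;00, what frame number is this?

As if non-drop at 30 labels/s: (0 × 3600 + 42 × 60 + 32) × 30 + 18 = 76578.
Minute boundaries passed: 42; those not divisible by 10: 42 − 4 = 38; dropped labels = 2 × 38 = 76.
Actual frame index = 76578 − 76 = 76502.

76502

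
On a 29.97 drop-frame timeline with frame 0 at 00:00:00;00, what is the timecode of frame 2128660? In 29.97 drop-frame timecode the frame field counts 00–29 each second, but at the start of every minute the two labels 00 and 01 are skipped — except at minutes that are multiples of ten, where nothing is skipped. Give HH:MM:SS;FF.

Each 10-minute DF block holds 10 × 60 × 30 − 9 × 2 = 17982 frames. 2128660 ÷ 17982 → 118 full blocks, remainder 6784.
Within the partial block the first minute is 1800 frames and each further minute 1798, so 3 further minute boundaries passed. Total skipped labels = 18 × 118 + 2 × 3 = 2130.
Non-drop label index = 2128660 + 2130 = 2130790; at 30 labels/s that is 19:43:46:10, i.e. DF 19:43:46;10.

19:43:46;10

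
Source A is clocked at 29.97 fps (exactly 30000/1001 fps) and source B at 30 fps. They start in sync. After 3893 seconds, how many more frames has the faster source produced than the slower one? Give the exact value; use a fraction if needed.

A emits 30000/1001 × 3893 = 116790000/1001 frames; B emits 30 × 3893 = 116790.
Difference = 116790/1001 frames (≈ 116.6733); B is ahead of A.

116790/1001 frames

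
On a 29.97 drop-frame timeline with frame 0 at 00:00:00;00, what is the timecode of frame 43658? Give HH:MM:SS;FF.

00:24:16;22

Each 10-minute DF block holds 10 × 60 × 30 − 9 × 2 = 17982 frames. 43658 ÷ 17982 → 2 full blocks, remainder 7694.
Within the partial block the first minute is 1800 frames and each further minute 1798, so 4 further minute boundaries passed. Total skipped labels = 18 × 2 + 2 × 4 = 44.
Non-drop label index = 43658 + 44 = 43702; at 30 labels/s that is 00:24:16:22, i.e. DF 00:24:16;22.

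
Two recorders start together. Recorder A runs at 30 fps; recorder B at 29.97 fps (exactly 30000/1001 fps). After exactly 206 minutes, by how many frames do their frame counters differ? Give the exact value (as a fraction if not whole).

370800/1001 frames

206 min = 12360 s.
A emits 30 × 12360 = 370800 frames; B emits 30000/1001 × 12360 = 370800000/1001.
Difference = 370800/1001 frames (≈ 370.4296); B is behind A.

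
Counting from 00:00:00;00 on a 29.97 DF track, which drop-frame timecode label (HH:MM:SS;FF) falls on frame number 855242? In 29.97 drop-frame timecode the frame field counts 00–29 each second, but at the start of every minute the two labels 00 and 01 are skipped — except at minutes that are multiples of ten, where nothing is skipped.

Ten DF minutes hold 17982 frames, so frame 855242 lies in block 47 (frames 845154–863135) with 10088 frames into that block.
The block's first minute is 1800 frames and the rest 1798 each; 10088 frames reaches minute 5, so 47 × 18 + 5 × 2 = 856 labels have been skipped so far.
Adding those back, label number 855242 + 856 = 856098 at 30 labels/s is 28536 s + 18 f = 7 h 55 min 36 s frame 18, i.e. 07:55:36;18.

07:55:36;18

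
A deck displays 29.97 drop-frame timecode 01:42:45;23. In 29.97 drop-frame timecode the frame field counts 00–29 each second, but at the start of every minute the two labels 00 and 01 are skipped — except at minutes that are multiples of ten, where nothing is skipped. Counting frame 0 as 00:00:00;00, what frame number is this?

Complete 10-minute blocks: 10, each 17982 frames → 179820.
Remaining 2 whole minutes in the current block: 1800 + 1 × 1798 = 3598 frames.
Within the current minute: 45 × 30 + 23 − 2 = 1371 (labels ;00/;01 skipped at this minute). Total = 179820 + 3598 + 1371 = 184789.

184789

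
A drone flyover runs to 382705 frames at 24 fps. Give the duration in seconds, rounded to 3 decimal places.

Running time = 382705 × 1/24 = 382705/24 s ≈ 15946.042 s.

15946.042 seconds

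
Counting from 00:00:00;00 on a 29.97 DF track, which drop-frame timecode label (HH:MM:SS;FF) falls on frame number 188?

00:00:06;08

Each 10-minute DF block holds 10 × 60 × 30 − 9 × 2 = 17982 frames. 188 ÷ 17982 → 0 full blocks, remainder 188.
Within the partial block the first minute is 1800 frames and each further minute 1798, so 0 further minute boundaries passed. Total skipped labels = 18 × 0 + 2 × 0 = 0.
Non-drop label index = 188 + 0 = 188; at 30 labels/s that is 00:00:06:08, i.e. DF 00:00:06;08.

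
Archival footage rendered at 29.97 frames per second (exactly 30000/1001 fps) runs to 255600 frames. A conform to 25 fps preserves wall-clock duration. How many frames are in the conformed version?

Target frames = source frames × (target rate / source rate) = 255600 × (25)/(30000/1001) = 255600 × 1001/1200 = 213213.

213213 frames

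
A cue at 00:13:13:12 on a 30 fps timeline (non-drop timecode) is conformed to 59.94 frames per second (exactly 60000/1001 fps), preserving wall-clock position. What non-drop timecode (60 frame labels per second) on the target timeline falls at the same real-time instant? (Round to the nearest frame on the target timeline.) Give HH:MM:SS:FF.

00:13:12:36

Source frame index: (0×3600 + 13×60 + 13) × 30 + 12 = 23802.
Real time: 23802 / (30) = 3967/5 s.
Target frame: (3967/5) × (60000/1001) = 47604000/1001 ≈ 47556.444 → 47556.
At 60 labels/s: frame 47556 → 00:13:12:36.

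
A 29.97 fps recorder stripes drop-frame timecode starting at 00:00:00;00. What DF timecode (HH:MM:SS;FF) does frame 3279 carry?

00:01:49;11

Each 10-minute DF block holds 10 × 60 × 30 − 9 × 2 = 17982 frames. 3279 ÷ 17982 → 0 full blocks, remainder 3279.
Within the partial block the first minute is 1800 frames and each further minute 1798, so 1 further minute boundary passed. Total skipped labels = 18 × 0 + 2 × 1 = 2.
Non-drop label index = 3279 + 2 = 3281; at 30 labels/s that is 00:01:49:11, i.e. DF 00:01:49;11.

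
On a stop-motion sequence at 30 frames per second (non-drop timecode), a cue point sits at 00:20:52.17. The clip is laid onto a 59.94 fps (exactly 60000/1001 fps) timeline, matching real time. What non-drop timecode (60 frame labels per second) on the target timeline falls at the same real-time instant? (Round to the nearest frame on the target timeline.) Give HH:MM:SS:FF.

Source frame index: (0×3600 + 20×60 + 52) × 30 + 17 = 37577.
Real time: 37577 / (30) = 37577/30 s.
Target frame: (37577/30) × (60000/1001) = 75154000/1001 ≈ 75078.921 → 75079.
At 60 labels/s: frame 75079 → 00:20:51:19.

00:20:51:19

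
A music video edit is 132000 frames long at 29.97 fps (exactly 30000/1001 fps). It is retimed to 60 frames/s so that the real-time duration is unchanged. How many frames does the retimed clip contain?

264264 frames

Target frames = source frames × (target rate / source rate) = 132000 × (60)/(30000/1001) = 132000 × 1001/500 = 264264.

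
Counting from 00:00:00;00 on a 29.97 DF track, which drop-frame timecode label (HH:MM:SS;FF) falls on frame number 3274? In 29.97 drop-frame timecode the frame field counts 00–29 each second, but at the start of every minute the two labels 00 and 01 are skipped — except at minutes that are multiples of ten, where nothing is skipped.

00:01:49;06

Each 10-minute DF block holds 10 × 60 × 30 − 9 × 2 = 17982 frames. 3274 ÷ 17982 → 0 full blocks, remainder 3274.
Within the partial block the first minute is 1800 frames and each further minute 1798, so 1 further minute boundary passed. Total skipped labels = 18 × 0 + 2 × 1 = 2.
Non-drop label index = 3274 + 2 = 3276; at 30 labels/s that is 00:01:49:06, i.e. DF 00:01:49;06.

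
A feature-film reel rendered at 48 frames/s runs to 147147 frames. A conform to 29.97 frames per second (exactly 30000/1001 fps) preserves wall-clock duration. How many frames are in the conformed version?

Target frames = source frames × (target rate / source rate) = 147147 × (30000/1001)/(48) = 147147 × 625/1001 = 91875.

91875 frames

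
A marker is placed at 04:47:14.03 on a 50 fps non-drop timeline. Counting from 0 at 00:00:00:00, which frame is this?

Total seconds to the label: (4 × 3600 + 47 × 60 + 14) = 17234.
Frame index = 17234 × 50 + 3 = 861703.

861703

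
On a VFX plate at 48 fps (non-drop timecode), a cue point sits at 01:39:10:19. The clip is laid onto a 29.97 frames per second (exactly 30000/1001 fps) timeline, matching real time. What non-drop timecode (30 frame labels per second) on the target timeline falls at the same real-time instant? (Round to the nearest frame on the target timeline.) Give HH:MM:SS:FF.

01:39:04:14

Source frame index: (1×3600 + 39×60 + 10) × 48 + 19 = 285619.
Real time: 285619 / (48) = 285619/48 s.
Target frame: (285619/48) × (30000/1001) = 178511875/1001 ≈ 178333.541 → 178334.
At 30 labels/s: frame 178334 → 01:39:04:14.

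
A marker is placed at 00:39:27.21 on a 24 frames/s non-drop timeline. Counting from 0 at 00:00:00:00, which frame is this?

frame 56829

Total seconds to the label: (0 × 3600 + 39 × 60 + 27) = 2367.
Frame index = 2367 × 24 + 21 = 56829.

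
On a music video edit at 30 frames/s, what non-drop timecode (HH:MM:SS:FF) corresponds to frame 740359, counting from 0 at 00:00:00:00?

06:51:18:19

740359 ÷ 30 = 24678 full seconds, remainder 19 frames.
24678 s = 6 h 51 min 18 s.
Timecode: 06:51:18:19.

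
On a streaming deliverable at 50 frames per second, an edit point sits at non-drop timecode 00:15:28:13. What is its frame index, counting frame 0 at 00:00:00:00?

Total seconds to the label: (0 × 3600 + 15 × 60 + 28) = 928.
Frame index = 928 × 50 + 13 = 46413.

frame 46413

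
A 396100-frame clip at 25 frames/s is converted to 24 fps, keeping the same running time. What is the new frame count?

380256 frames

Target frames = source frames × (target rate / source rate) = 396100 × (24)/(25) = 396100 × 24/25 = 380256.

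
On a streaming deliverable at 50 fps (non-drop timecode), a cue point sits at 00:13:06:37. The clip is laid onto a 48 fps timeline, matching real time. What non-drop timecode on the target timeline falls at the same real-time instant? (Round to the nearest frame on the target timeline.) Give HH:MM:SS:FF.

Source frame index: (0×3600 + 13×60 + 6) × 50 + 37 = 39337.
Real time: 39337 / (50) = 39337/50 s.
Target frame: (39337/50) × (48) = 944088/25 ≈ 37763.520 → 37764.
At 48 labels/s: frame 37764 → 00:13:06:36.

00:13:06:36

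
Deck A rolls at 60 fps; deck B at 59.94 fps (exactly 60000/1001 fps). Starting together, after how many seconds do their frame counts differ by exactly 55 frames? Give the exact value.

11011/12 seconds

The gap grows by |60000/1001 − 60| = 60/1001 frames per second.
Time for a 55-frame gap: 55 ÷ (60/1001) = 11011/12 s.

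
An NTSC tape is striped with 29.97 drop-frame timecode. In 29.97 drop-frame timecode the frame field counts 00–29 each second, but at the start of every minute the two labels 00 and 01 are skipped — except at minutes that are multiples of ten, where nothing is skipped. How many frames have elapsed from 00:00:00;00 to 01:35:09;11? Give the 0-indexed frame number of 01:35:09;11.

Complete 10-minute blocks: 9, each 17982 frames → 161838.
Remaining 5 whole minutes in the current block: 1800 + 4 × 1798 = 8992 frames.
Within the current minute: 9 × 30 + 11 − 2 = 279 (labels ;00/;01 skipped at this minute). Total = 161838 + 8992 + 279 = 171109.

171109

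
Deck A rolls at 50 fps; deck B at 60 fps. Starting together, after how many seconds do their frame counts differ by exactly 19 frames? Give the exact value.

1.9 seconds

The gap grows by |60 − 50| = 10 frames per second.
Time for a 19-frame gap: 19 ÷ (10) = 1.9 s.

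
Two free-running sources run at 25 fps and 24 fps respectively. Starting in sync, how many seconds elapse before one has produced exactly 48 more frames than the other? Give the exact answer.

The gap grows by |24 − 25| = 1 frame per second.
Time for a 48-frame gap: 48 ÷ (1) = 48 s.

48 seconds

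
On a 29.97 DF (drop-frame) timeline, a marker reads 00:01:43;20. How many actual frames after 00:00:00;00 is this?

Complete 10-minute blocks: 0, each 17982 frames → 0.
Remaining 1 whole minute in the current block: 1800 + 0 × 1798 = 1800 frames.
Within the current minute: 43 × 30 + 20 − 2 = 1308 (labels ;00/;01 skipped at this minute). Total = 0 + 1800 + 1308 = 3108.

3108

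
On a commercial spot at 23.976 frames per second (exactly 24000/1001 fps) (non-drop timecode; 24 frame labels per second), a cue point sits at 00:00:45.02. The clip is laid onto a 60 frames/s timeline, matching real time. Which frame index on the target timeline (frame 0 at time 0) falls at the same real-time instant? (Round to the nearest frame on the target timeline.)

Source frame index: (0×3600 + 0×60 + 45) × 24 + 2 = 1082.
Real time: 1082 / (24000/1001) = 541541/12000 s.
Target frame: (541541/12000) × (60) = 541541/200 ≈ 2707.705 → 2708.

frame 2708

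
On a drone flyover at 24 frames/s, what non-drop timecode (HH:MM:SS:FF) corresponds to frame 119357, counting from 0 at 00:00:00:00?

119357 ÷ 24 = 4973 full seconds, remainder 5 frames.
4973 s = 1 h 22 min 53 s.
Timecode: 01:22:53:05.

01:22:53:05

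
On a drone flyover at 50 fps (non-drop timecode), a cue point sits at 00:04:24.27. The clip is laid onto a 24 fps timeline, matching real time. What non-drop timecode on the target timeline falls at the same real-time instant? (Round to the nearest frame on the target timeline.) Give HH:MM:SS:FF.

00:04:24:13

Source frame index: (0×3600 + 4×60 + 24) × 50 + 27 = 13227.
Real time: 13227 / (50) = 13227/50 s.
Target frame: (13227/50) × (24) = 158724/25 ≈ 6348.960 → 6349.
At 24 labels/s: frame 6349 → 00:04:24:13.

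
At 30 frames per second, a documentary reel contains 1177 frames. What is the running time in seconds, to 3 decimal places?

Running time = 1177 × 1/30 = 1177/30 s ≈ 39.233 s.

39.233 seconds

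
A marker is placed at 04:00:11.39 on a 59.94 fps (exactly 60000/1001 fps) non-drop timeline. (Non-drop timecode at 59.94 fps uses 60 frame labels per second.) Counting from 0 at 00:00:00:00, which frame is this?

frame 864699

Total seconds to the label: (4 × 3600 + 0 × 60 + 11) = 14411.
Frame index = 14411 × 60 + 39 = 864699.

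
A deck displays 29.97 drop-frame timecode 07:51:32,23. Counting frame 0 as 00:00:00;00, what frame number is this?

847935

Complete 10-minute blocks: 47, each 17982 frames → 845154.
Remaining 1 whole minute in the current block: 1800 + 0 × 1798 = 1800 frames.
Within the current minute: 32 × 30 + 23 − 2 = 981 (labels ;00/;01 skipped at this minute). Total = 845154 + 1800 + 981 = 847935.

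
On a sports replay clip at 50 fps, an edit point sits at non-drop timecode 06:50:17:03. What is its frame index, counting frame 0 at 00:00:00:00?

Total seconds to the label: (6 × 3600 + 50 × 60 + 17) = 24617.
Frame index = 24617 × 50 + 3 = 1230853.

frame 1230853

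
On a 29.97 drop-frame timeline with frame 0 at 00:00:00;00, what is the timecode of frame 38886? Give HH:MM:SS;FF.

00:21:37;14

Each 10-minute DF block holds 10 × 60 × 30 − 9 × 2 = 17982 frames. 38886 ÷ 17982 → 2 full blocks, remainder 2922.
Within the partial block the first minute is 1800 frames and each further minute 1798, so 1 further minute boundary passed. Total skipped labels = 18 × 2 + 2 × 1 = 38.
Non-drop label index = 38886 + 38 = 38924; at 30 labels/s that is 00:21:37:14, i.e. DF 00:21:37;14.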